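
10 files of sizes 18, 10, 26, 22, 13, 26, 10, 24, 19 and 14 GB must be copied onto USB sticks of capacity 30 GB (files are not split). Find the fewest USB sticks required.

Total = 26 + 26 + 24 + 22 + 19 + 18 + 14 + 13 + 10 + 10 = 182 GB.
Lower bound: ⌈182/30⌉ = 7 USB sticks.
A packing using 7 USB sticks:
  USB stick 1: 26 = 26
  USB stick 2: 26 = 26
  USB stick 3: 24 = 24
  USB stick 4: 22 = 22
  USB stick 5: 19 + 10 = 29
  USB stick 6: 18 + 10 = 28
  USB stick 7: 14 + 13 = 27
This matches the lower bound, so 7 is optimal.

7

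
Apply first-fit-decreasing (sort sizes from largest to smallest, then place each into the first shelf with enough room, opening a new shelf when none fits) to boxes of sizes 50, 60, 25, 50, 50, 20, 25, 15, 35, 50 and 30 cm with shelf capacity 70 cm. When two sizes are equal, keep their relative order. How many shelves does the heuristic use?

7

Sorted descending: 60, 50, 50, 50, 50, 35, 30, 25, 25, 20, 15.
  60 → shelf 1 (new)  [load 60/70]
  50 → shelf 2 (new)  [load 50/70]
  50 → shelf 3 (new)  [load 50/70]
  50 → shelf 4 (new)  [load 50/70]
  50 → shelf 5 (new)  [load 50/70]
  35 → shelf 6 (new)  [load 35/70]
  30 → shelf 6  [load 65/70]
  25 → shelf 7 (new)  [load 25/70]
  25 → shelf 7  [load 50/70]
  20 → shelf 2  [load 70/70]
  15 → shelf 3  [load 65/70]
7 shelves opened.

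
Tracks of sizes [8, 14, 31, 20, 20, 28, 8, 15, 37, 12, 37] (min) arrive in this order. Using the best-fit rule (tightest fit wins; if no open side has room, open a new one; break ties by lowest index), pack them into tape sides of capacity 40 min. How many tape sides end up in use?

  8 → side 1 (new)  [load 8/40]
  14 → side 1  [load 22/40]
  31 → side 2 (new)  [load 31/40]
  20 → side 3 (new)  [load 20/40]
  20 → side 3  [load 40/40]
  28 → side 4 (new)  [load 28/40]
  8 → side 2  [load 39/40]
  15 → side 1  [load 37/40]
  37 → side 5 (new)  [load 37/40]
  12 → side 4  [load 40/40]
  37 → side 6 (new)  [load 37/40]
6 tape sides opened.

6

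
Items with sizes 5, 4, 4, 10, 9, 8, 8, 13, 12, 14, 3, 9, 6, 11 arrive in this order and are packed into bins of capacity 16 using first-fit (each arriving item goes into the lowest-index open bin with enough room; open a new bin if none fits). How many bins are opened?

9

  5 → bin 1 (new)  [load 5/16]
  4 → bin 1  [load 9/16]
  4 → bin 1  [load 13/16]
  10 → bin 2 (new)  [load 10/16]
  9 → bin 3 (new)  [load 9/16]
  8 → bin 4 (new)  [load 8/16]
  8 → bin 4  [load 16/16]
  13 → bin 5 (new)  [load 13/16]
  12 → bin 6 (new)  [load 12/16]
  14 → bin 7 (new)  [load 14/16]
  3 → bin 1  [load 16/16]
  9 → bin 8 (new)  [load 9/16]
  6 → bin 2  [load 16/16]
  11 → bin 9 (new)  [load 11/16]
9 bins opened.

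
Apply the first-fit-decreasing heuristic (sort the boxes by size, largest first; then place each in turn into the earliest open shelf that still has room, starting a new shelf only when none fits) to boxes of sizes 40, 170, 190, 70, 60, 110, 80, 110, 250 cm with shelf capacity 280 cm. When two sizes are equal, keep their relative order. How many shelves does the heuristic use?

4

Sorted descending: 250, 190, 170, 110, 110, 80, 70, 60, 40.
  250 → shelf 1 (new)  [load 250/280]
  190 → shelf 2 (new)  [load 190/280]
  170 → shelf 3 (new)  [load 170/280]
  110 → shelf 3  [load 280/280]
  110 → shelf 4 (new)  [load 110/280]
  80 → shelf 2  [load 270/280]
  70 → shelf 4  [load 180/280]
  60 → shelf 4  [load 240/280]
  40 → shelf 4  [load 280/280]
4 shelves opened.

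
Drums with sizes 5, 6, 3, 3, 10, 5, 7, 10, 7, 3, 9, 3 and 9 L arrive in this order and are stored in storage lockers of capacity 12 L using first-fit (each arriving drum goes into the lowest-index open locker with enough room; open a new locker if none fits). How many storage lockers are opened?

8

  5 → locker 1 (new)  [load 5/12]
  6 → locker 1  [load 11/12]
  3 → locker 2 (new)  [load 3/12]
  3 → locker 2  [load 6/12]
  10 → locker 3 (new)  [load 10/12]
  5 → locker 2  [load 11/12]
  7 → locker 4 (new)  [load 7/12]
  10 → locker 5 (new)  [load 10/12]
  7 → locker 6 (new)  [load 7/12]
  3 → locker 4  [load 10/12]
  9 → locker 7 (new)  [load 9/12]
  3 → locker 6  [load 10/12]
  9 → locker 8 (new)  [load 9/12]
8 storage lockers opened.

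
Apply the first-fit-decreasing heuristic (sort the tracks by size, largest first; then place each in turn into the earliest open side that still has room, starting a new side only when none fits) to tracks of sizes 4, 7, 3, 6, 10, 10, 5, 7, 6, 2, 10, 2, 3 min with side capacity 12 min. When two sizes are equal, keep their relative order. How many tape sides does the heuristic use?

7

Sorted descending: 10, 10, 10, 7, 7, 6, 6, 5, 4, 3, 3, 2, 2.
  10 → side 1 (new)  [load 10/12]
  10 → side 2 (new)  [load 10/12]
  10 → side 3 (new)  [load 10/12]
  7 → side 4 (new)  [load 7/12]
  7 → side 5 (new)  [load 7/12]
  6 → side 6 (new)  [load 6/12]
  6 → side 6  [load 12/12]
  5 → side 4  [load 12/12]
  4 → side 5  [load 11/12]
  3 → side 7 (new)  [load 3/12]
  3 → side 7  [load 6/12]
  2 → side 1  [load 12/12]
  2 → side 2  [load 12/12]
7 tape sides opened.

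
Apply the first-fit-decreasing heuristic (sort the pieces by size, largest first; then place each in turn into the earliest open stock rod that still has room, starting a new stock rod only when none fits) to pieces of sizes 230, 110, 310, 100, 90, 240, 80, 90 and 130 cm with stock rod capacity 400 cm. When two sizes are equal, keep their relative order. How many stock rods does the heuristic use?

Sorted descending: 310, 240, 230, 130, 110, 100, 90, 90, 80.
  310 → stock rod 1 (new)  [load 310/400]
  240 → stock rod 2 (new)  [load 240/400]
  230 → stock rod 3 (new)  [load 230/400]
  130 → stock rod 2  [load 370/400]
  110 → stock rod 3  [load 340/400]
  100 → stock rod 4 (new)  [load 100/400]
  90 → stock rod 1  [load 400/400]
  90 → stock rod 4  [load 190/400]
  80 → stock rod 4  [load 270/400]
4 stock rods opened.

4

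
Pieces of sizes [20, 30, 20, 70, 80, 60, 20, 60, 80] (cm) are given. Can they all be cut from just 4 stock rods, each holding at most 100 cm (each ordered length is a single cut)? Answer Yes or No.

No

Total = 440 cm; ⌈440/100⌉ = 5.
At least 5 stock rods are required, but only 4 are allowed.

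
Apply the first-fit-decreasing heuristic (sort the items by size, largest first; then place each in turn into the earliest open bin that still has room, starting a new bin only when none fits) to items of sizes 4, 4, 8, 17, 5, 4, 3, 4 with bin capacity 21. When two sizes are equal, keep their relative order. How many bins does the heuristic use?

3

Sorted descending: 17, 8, 5, 4, 4, 4, 4, 3.
  17 → bin 1 (new)  [load 17/21]
  8 → bin 2 (new)  [load 8/21]
  5 → bin 2  [load 13/21]
  4 → bin 1  [load 21/21]
  4 → bin 2  [load 17/21]
  4 → bin 2  [load 21/21]
  4 → bin 3 (new)  [load 4/21]
  3 → bin 3  [load 7/21]
3 bins opened.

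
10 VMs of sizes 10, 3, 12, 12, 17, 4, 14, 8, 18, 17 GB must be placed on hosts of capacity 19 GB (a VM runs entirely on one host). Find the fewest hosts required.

7

Total = 18 + 17 + 17 + 14 + 12 + 12 + 10 + 8 + 4 + 3 = 115 GB.
Lower bound: ⌈115/19⌉ = 7 hosts.
A packing using 7 hosts:
  host 1: 18 = 18
  host 2: 17 = 17
  host 3: 17 = 17
  host 4: 14 + 4 = 18
  host 5: 12 + 3 = 15
  host 6: 12 = 12
  host 7: 10 + 8 = 18
This matches the lower bound, so 7 is optimal.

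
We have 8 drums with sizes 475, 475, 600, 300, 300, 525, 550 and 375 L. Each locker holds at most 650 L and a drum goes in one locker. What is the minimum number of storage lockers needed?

Total = 600 + 550 + 525 + 475 + 475 + 375 + 300 + 300 = 3600 L.
Lower bound: ⌈3600/650⌉ = 6 storage lockers.
A packing using 7 storage lockers:
  locker 1: 600 = 600
  locker 2: 550 = 550
  locker 3: 525 = 525
  locker 4: 475 = 475
  locker 5: 475 = 475
  locker 6: 375 = 375
  locker 7: 300 + 300 = 600
No arrangement into 6 storage lockers stays within capacity, so 7 is optimal.

7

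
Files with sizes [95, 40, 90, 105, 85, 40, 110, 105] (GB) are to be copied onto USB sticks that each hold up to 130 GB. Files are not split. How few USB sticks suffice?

Total = 110 + 105 + 105 + 95 + 90 + 85 + 40 + 40 = 670 GB.
Lower bound: ⌈670/130⌉ = 6 USB sticks.
A packing using 6 USB sticks:
  USB stick 1: 110 = 110
  USB stick 2: 105 = 105
  USB stick 3: 105 = 105
  USB stick 4: 95 = 95
  USB stick 5: 90 + 40 = 130
  USB stick 6: 85 + 40 = 125
This matches the lower bound, so 6 is optimal.

6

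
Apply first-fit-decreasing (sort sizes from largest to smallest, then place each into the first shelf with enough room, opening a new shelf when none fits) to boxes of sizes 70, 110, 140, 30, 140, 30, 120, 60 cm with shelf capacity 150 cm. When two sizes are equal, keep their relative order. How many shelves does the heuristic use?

5

Sorted descending: 140, 140, 120, 110, 70, 60, 30, 30.
  140 → shelf 1 (new)  [load 140/150]
  140 → shelf 2 (new)  [load 140/150]
  120 → shelf 3 (new)  [load 120/150]
  110 → shelf 4 (new)  [load 110/150]
  70 → shelf 5 (new)  [load 70/150]
  60 → shelf 5  [load 130/150]
  30 → shelf 3  [load 150/150]
  30 → shelf 4  [load 140/150]
5 shelves opened.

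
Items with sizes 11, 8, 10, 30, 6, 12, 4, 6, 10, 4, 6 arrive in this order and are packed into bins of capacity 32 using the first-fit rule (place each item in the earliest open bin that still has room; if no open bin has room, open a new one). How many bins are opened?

  11 → bin 1 (new)  [load 11/32]
  8 → bin 1  [load 19/32]
  10 → bin 1  [load 29/32]
  30 → bin 2 (new)  [load 30/32]
  6 → bin 3 (new)  [load 6/32]
  12 → bin 3  [load 18/32]
  4 → bin 3  [load 22/32]
  6 → bin 3  [load 28/32]
  10 → bin 4 (new)  [load 10/32]
  4 → bin 3  [load 32/32]
  6 → bin 4  [load 16/32]
4 bins opened.

4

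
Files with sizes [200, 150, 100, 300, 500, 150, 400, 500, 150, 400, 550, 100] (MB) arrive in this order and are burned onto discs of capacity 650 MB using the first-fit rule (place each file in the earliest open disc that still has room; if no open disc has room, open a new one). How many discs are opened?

7

  200 → disc 1 (new)  [load 200/650]
  150 → disc 1  [load 350/650]
  100 → disc 1  [load 450/650]
  300 → disc 2 (new)  [load 300/650]
  500 → disc 3 (new)  [load 500/650]
  150 → disc 1  [load 600/650]
  400 → disc 4 (new)  [load 400/650]
  500 → disc 5 (new)  [load 500/650]
  150 → disc 2  [load 450/650]
  400 → disc 6 (new)  [load 400/650]
  550 → disc 7 (new)  [load 550/650]
  100 → disc 2  [load 550/650]
7 discs opened.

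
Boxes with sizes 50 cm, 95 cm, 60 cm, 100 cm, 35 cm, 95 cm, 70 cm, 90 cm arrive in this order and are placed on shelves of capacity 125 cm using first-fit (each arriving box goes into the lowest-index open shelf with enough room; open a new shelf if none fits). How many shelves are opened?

  50 → shelf 1 (new)  [load 50/125]
  95 → shelf 2 (new)  [load 95/125]
  60 → shelf 1  [load 110/125]
  100 → shelf 3 (new)  [load 100/125]
  35 → shelf 4 (new)  [load 35/125]
  95 → shelf 5 (new)  [load 95/125]
  70 → shelf 4  [load 105/125]
  90 → shelf 6 (new)  [load 90/125]
6 shelves opened.

6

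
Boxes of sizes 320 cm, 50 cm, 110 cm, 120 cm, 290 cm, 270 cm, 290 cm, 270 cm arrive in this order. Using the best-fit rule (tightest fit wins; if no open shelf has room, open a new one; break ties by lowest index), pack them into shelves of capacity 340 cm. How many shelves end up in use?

6

  320 → shelf 1 (new)  [load 320/340]
  50 → shelf 2 (new)  [load 50/340]
  110 → shelf 2  [load 160/340]
  120 → shelf 2  [load 280/340]
  290 → shelf 3 (new)  [load 290/340]
  270 → shelf 4 (new)  [load 270/340]
  290 → shelf 5 (new)  [load 290/340]
  270 → shelf 6 (new)  [load 270/340]
6 shelves opened.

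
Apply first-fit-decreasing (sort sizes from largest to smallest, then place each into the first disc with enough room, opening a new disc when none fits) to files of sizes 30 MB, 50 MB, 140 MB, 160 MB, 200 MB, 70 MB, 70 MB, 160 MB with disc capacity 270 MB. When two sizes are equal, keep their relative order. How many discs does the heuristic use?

Sorted descending: 200, 160, 160, 140, 70, 70, 50, 30.
  200 → disc 1 (new)  [load 200/270]
  160 → disc 2 (new)  [load 160/270]
  160 → disc 3 (new)  [load 160/270]
  140 → disc 4 (new)  [load 140/270]
  70 → disc 1  [load 270/270]
  70 → disc 2  [load 230/270]
  50 → disc 3  [load 210/270]
  30 → disc 2  [load 260/270]
4 discs opened.

4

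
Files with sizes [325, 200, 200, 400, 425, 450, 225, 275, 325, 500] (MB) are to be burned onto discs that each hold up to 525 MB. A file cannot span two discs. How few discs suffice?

Total = 500 + 450 + 425 + 400 + 325 + 325 + 275 + 225 + 200 + 200 = 3325 MB.
Lower bound: ⌈3325/525⌉ = 7 discs.
A packing using 7 discs:
  disc 1: 500 = 500
  disc 2: 450 = 450
  disc 3: 425 = 425
  disc 4: 400 = 400
  disc 5: 325 + 200 = 525
  disc 6: 325 + 200 = 525
  disc 7: 275 + 225 = 500
This matches the lower bound, so 7 is optimal.

7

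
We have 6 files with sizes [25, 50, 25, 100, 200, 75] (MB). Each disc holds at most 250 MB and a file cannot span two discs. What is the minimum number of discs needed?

Total = 200 + 100 + 75 + 50 + 25 + 25 = 475 MB.
Lower bound: ⌈475/250⌉ = 2 discs.
A packing using 2 discs:
  disc 1: 200 + 50 = 250
  disc 2: 100 + 75 + 25 + 25 = 225
This matches the lower bound, so 2 is optimal.

2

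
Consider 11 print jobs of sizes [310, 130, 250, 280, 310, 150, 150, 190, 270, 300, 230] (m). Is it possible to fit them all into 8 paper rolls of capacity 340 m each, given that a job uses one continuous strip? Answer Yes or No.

No

Total = 2570 m; ⌈2570/340⌉ = 8.
The bound of 8 does not rule out 8, but exhaustive search shows no assignment into 8 paper rolls of capacity 340 m exists — the minimum is 9.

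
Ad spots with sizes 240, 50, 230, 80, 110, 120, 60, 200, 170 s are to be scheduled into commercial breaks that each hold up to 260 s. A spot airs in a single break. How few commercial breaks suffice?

Total = 240 + 230 + 200 + 170 + 120 + 110 + 80 + 60 + 50 = 1260 s.
Lower bound: ⌈1260/260⌉ = 5 commercial breaks.
A packing using 6 commercial breaks:
  break 1: 240 = 240
  break 2: 230 = 230
  break 3: 200 + 60 = 260
  break 4: 170 + 80 = 250
  break 5: 120 + 110 = 230
  break 6: 50 = 50
No arrangement into 5 commercial breaks stays within capacity, so 6 is optimal.

6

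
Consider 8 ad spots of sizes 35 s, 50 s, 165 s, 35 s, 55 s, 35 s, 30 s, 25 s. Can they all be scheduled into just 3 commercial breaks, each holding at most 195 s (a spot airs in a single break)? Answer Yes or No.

A valid assignment using 3 commercial breaks:
  break 1: 165 + 30 = 195
  break 2: 55 + 50 + 35 + 35 = 175
  break 3: 35 + 25 = 60
Every load is within 195 s, so 3 commercial breaks suffice.

Yes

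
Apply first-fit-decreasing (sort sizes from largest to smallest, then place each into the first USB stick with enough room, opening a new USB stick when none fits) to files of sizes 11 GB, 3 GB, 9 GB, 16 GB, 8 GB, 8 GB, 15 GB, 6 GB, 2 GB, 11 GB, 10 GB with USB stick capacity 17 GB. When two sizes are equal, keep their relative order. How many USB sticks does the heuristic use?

7

Sorted descending: 16, 15, 11, 11, 10, 9, 8, 8, 6, 3, 2.
  16 → USB stick 1 (new)  [load 16/17]
  15 → USB stick 2 (new)  [load 15/17]
  11 → USB stick 3 (new)  [load 11/17]
  11 → USB stick 4 (new)  [load 11/17]
  10 → USB stick 5 (new)  [load 10/17]
  9 → USB stick 6 (new)  [load 9/17]
  8 → USB stick 6  [load 17/17]
  8 → USB stick 7 (new)  [load 8/17]
  6 → USB stick 3  [load 17/17]
  3 → USB stick 4  [load 14/17]
  2 → USB stick 2  [load 17/17]
7 USB sticks opened.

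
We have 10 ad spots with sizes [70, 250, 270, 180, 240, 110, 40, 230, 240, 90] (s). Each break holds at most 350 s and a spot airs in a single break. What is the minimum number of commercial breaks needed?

Total = 270 + 250 + 240 + 240 + 230 + 180 + 110 + 90 + 70 + 40 = 1720 s.
Lower bound: ⌈1720/350⌉ = 5 commercial breaks.
Also, 6 ad spots each exceed 175 s, and no two of those can share a break, so at least 6 commercial breaks are needed.
A packing using 6 commercial breaks:
  break 1: 270 + 70 = 340
  break 2: 250 + 90 = 340
  break 3: 240 + 110 = 350
  break 4: 240 + 40 = 280
  break 5: 230 = 230
  break 6: 180 = 180
This matches the lower bound, so 6 is optimal.

6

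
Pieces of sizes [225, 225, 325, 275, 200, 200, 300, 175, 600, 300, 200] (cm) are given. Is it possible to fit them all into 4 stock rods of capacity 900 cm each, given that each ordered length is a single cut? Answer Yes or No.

A valid assignment using 4 stock rods:
  stock rod 1: 600 + 300 = 900
  stock rod 2: 325 + 300 + 275 = 900
  stock rod 3: 225 + 225 + 200 + 200 = 850
  stock rod 4: 200 + 175 = 375
Every load is within 900 cm, so 4 stock rods suffice.

Yes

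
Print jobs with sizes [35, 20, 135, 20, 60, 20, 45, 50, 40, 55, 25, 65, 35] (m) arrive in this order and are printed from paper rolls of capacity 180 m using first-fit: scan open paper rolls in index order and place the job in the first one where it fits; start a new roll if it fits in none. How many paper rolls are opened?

  35 → roll 1 (new)  [load 35/180]
  20 → roll 1  [load 55/180]
  135 → roll 2 (new)  [load 135/180]
  20 → roll 1  [load 75/180]
  60 → roll 1  [load 135/180]
  20 → roll 1  [load 155/180]
  45 → roll 2  [load 180/180]
  50 → roll 3 (new)  [load 50/180]
  40 → roll 3  [load 90/180]
  55 → roll 3  [load 145/180]
  25 → roll 1  [load 180/180]
  65 → roll 4 (new)  [load 65/180]
  35 → roll 3  [load 180/180]
4 paper rolls opened.

4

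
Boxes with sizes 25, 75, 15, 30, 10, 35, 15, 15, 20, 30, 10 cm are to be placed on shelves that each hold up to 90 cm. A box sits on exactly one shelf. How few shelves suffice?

Total = 75 + 35 + 30 + 30 + 25 + 20 + 15 + 15 + 15 + 10 + 10 = 280 cm.
Lower bound: ⌈280/90⌉ = 4 shelves.
A packing using 4 shelves:
  shelf 1: 75 + 15 = 90
  shelf 2: 35 + 30 + 25 = 90
  shelf 3: 30 + 20 + 15 + 15 + 10 = 90
  shelf 4: 10 = 10
This matches the lower bound, so 4 is optimal.

4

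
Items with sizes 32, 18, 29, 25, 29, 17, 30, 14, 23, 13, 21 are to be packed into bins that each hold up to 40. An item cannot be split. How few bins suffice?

Total = 32 + 30 + 29 + 29 + 25 + 23 + 21 + 18 + 17 + 14 + 13 = 251.
Lower bound: ⌈251/40⌉ = 7 bins.
A packing using 8 bins:
  bin 1: 32 = 32
  bin 2: 30 = 30
  bin 3: 29 = 29
  bin 4: 29 = 29
  bin 5: 25 + 14 = 39
  bin 6: 23 + 17 = 40
  bin 7: 21 + 18 = 39
  bin 8: 13 = 13
No arrangement into 7 bins stays within capacity, so 8 is optimal.

8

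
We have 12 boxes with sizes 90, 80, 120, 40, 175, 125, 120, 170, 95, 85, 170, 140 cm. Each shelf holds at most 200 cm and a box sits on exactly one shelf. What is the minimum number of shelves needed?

9

Total = 175 + 170 + 170 + 140 + 125 + 120 + 120 + 95 + 90 + 85 + 80 + 40 = 1410 cm.
Lower bound: ⌈1410/200⌉ = 8 shelves.
A packing using 9 shelves:
  shelf 1: 175 = 175
  shelf 2: 170 = 170
  shelf 3: 170 = 170
  shelf 4: 140 + 40 = 180
  shelf 5: 125 = 125
  shelf 6: 120 + 80 = 200
  shelf 7: 120 = 120
  shelf 8: 95 + 90 = 185
  shelf 9: 85 = 85
No arrangement into 8 shelves stays within capacity, so 9 is optimal.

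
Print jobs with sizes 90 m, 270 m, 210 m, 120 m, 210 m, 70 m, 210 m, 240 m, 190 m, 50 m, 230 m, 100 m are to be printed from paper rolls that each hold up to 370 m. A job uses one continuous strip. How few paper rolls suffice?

Total = 270 + 240 + 230 + 210 + 210 + 210 + 190 + 120 + 100 + 90 + 70 + 50 = 1990 m.
Lower bound: ⌈1990/370⌉ = 6 paper rolls.
Also, 7 print jobs each exceed 185 m, and no two of those can share a roll, so at least 7 paper rolls are needed.
A packing using 7 paper rolls:
  roll 1: 270 + 100 = 370
  roll 2: 240 + 120 = 360
  roll 3: 230 + 90 + 50 = 370
  roll 4: 210 + 70 = 280
  roll 5: 210 = 210
  roll 6: 210 = 210
  roll 7: 190 = 190
This matches the lower bound, so 7 is optimal.

7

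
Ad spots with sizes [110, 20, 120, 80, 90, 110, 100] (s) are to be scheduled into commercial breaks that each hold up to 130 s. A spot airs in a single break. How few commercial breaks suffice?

6

Total = 120 + 110 + 110 + 100 + 90 + 80 + 20 = 630 s.
Lower bound: ⌈630/130⌉ = 5 commercial breaks.
Also, 6 ad spots each exceed 65 s, and no two of those can share a break, so at least 6 commercial breaks are needed.
A packing using 6 commercial breaks:
  break 1: 120 = 120
  break 2: 110 + 20 = 130
  break 3: 110 = 110
  break 4: 100 = 100
  break 5: 90 = 90
  break 6: 80 = 80
This matches the lower bound, so 6 is optimal.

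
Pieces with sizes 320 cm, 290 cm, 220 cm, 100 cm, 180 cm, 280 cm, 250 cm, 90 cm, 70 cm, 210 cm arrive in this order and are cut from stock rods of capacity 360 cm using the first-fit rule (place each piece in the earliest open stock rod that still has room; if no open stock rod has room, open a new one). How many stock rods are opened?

  320 → stock rod 1 (new)  [load 320/360]
  290 → stock rod 2 (new)  [load 290/360]
  220 → stock rod 3 (new)  [load 220/360]
  100 → stock rod 3  [load 320/360]
  180 → stock rod 4 (new)  [load 180/360]
  280 → stock rod 5 (new)  [load 280/360]
  250 → stock rod 6 (new)  [load 250/360]
  90 → stock rod 4  [load 270/360]
  70 → stock rod 2  [load 360/360]
  210 → stock rod 7 (new)  [load 210/360]
7 stock rods opened.

7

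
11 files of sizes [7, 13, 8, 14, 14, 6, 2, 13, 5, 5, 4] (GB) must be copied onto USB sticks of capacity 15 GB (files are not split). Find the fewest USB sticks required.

7

Total = 14 + 14 + 13 + 13 + 8 + 7 + 6 + 5 + 5 + 4 + 2 = 91 GB.
Lower bound: ⌈91/15⌉ = 7 USB sticks.
A packing using 7 USB sticks:
  USB stick 1: 14 = 14
  USB stick 2: 14 = 14
  USB stick 3: 13 + 2 = 15
  USB stick 4: 13 = 13
  USB stick 5: 8 + 7 = 15
  USB stick 6: 6 + 5 + 4 = 15
  USB stick 7: 5 = 5
This matches the lower bound, so 7 is optimal.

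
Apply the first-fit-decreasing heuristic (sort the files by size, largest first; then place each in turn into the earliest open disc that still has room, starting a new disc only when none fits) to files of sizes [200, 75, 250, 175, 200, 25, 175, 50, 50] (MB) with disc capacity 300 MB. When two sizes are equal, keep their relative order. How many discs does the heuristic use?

5

Sorted descending: 250, 200, 200, 175, 175, 75, 50, 50, 25.
  250 → disc 1 (new)  [load 250/300]
  200 → disc 2 (new)  [load 200/300]
  200 → disc 3 (new)  [load 200/300]
  175 → disc 4 (new)  [load 175/300]
  175 → disc 5 (new)  [load 175/300]
  75 → disc 2  [load 275/300]
  50 → disc 1  [load 300/300]
  50 → disc 3  [load 250/300]
  25 → disc 2  [load 300/300]
5 discs opened.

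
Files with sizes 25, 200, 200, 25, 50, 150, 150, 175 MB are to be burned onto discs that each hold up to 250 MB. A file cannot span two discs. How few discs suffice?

Total = 200 + 200 + 175 + 150 + 150 + 50 + 25 + 25 = 975 MB.
Lower bound: ⌈975/250⌉ = 4 discs.
Also, 5 files each exceed 125 MB, and no two of those can share a disc, so at least 5 discs are needed.
A packing using 5 discs:
  disc 1: 200 + 50 = 250
  disc 2: 200 + 25 + 25 = 250
  disc 3: 175 = 175
  disc 4: 150 = 150
  disc 5: 150 = 150
This matches the lower bound, so 5 is optimal.

5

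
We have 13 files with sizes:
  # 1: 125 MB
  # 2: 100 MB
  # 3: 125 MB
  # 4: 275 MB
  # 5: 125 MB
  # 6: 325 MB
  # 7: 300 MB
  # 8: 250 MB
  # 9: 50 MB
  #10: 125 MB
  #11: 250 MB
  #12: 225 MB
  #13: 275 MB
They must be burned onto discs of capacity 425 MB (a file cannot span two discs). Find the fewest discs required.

Total = 325 + 300 + 275 + 275 + 250 + 250 + 225 + 125 + 125 + 125 + 125 + 100 + 50 = 2550 MB.
Lower bound: ⌈2550/425⌉ = 6 discs.
Also, 7 files each exceed 425/2 MB, and no two of those can share a disc, so at least 7 discs are needed.
A packing using 7 discs:
  disc 1: 325 + 100 = 425
  disc 2: 300 + 125 = 425
  disc 3: 275 + 125 = 400
  disc 4: 275 + 125 = 400
  disc 5: 250 + 125 + 50 = 425
  disc 6: 250 = 250
  disc 7: 225 = 225
This matches the lower bound, so 7 is optimal.

7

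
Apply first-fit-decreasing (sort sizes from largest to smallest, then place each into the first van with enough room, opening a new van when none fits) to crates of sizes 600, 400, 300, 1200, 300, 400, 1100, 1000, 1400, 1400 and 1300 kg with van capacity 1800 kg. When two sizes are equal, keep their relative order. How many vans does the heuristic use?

6

Sorted descending: 1400, 1400, 1300, 1200, 1100, 1000, 600, 400, 400, 300, 300.
  1400 → van 1 (new)  [load 1400/1800]
  1400 → van 2 (new)  [load 1400/1800]
  1300 → van 3 (new)  [load 1300/1800]
  1200 → van 4 (new)  [load 1200/1800]
  1100 → van 5 (new)  [load 1100/1800]
  1000 → van 6 (new)  [load 1000/1800]
  600 → van 4  [load 1800/1800]
  400 → van 1  [load 1800/1800]
  400 → van 2  [load 1800/1800]
  300 → van 3  [load 1600/1800]
  300 → van 5  [load 1400/1800]
6 vans opened.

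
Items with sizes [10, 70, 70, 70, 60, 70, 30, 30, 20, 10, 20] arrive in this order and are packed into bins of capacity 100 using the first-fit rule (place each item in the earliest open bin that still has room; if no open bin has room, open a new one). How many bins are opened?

  10 → bin 1 (new)  [load 10/100]
  70 → bin 1  [load 80/100]
  70 → bin 2 (new)  [load 70/100]
  70 → bin 3 (new)  [load 70/100]
  60 → bin 4 (new)  [load 60/100]
  70 → bin 5 (new)  [load 70/100]
  30 → bin 2  [load 100/100]
  30 → bin 3  [load 100/100]
  20 → bin 1  [load 100/100]
  10 → bin 4  [load 70/100]
  20 → bin 4  [load 90/100]
5 bins opened.

5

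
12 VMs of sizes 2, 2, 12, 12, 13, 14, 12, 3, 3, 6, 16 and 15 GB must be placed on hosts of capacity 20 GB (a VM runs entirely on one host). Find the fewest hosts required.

Total = 16 + 15 + 14 + 13 + 12 + 12 + 12 + 6 + 3 + 3 + 2 + 2 = 110 GB.
Lower bound: ⌈110/20⌉ = 6 hosts.
Also, 7 VMs each exceed 10 GB, and no two of those can share a host, so at least 7 hosts are needed.
A packing using 7 hosts:
  host 1: 16 + 3 = 19
  host 2: 15 + 3 + 2 = 20
  host 3: 14 + 6 = 20
  host 4: 13 + 2 = 15
  host 5: 12 = 12
  host 6: 12 = 12
  host 7: 12 = 12
This matches the lower bound, so 7 is optimal.

7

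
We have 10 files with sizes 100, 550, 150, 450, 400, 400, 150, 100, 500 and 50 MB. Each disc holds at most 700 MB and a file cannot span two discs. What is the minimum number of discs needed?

5

Total = 550 + 500 + 450 + 400 + 400 + 150 + 150 + 100 + 100 + 50 = 2850 MB.
Lower bound: ⌈2850/700⌉ = 5 discs.
A packing using 5 discs:
  disc 1: 550 + 150 = 700
  disc 2: 500 + 150 + 50 = 700
  disc 3: 450 + 100 + 100 = 650
  disc 4: 400 = 400
  disc 5: 400 = 400
This matches the lower bound, so 5 is optimal.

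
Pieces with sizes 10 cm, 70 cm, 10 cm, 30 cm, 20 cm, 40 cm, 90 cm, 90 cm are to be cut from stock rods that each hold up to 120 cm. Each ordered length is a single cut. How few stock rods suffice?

Total = 90 + 90 + 70 + 40 + 30 + 20 + 10 + 10 = 360 cm.
Lower bound: ⌈360/120⌉ = 3 stock rods.
A packing using 3 stock rods:
  stock rod 1: 90 + 30 = 120
  stock rod 2: 90 + 20 + 10 = 120
  stock rod 3: 70 + 40 + 10 = 120
This matches the lower bound, so 3 is optimal.

3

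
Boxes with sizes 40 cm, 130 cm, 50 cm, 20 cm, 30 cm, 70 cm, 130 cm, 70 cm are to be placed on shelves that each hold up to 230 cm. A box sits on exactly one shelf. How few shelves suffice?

3

Total = 130 + 130 + 70 + 70 + 50 + 40 + 30 + 20 = 540 cm.
Lower bound: ⌈540/230⌉ = 3 shelves.
A packing using 3 shelves:
  shelf 1: 130 + 70 + 30 = 230
  shelf 2: 130 + 70 + 20 = 220
  shelf 3: 50 + 40 = 90
This matches the lower bound, so 3 is optimal.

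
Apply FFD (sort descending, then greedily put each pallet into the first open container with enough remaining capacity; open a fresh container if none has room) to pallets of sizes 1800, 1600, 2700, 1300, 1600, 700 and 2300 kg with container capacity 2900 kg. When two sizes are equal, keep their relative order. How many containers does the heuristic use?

5

Sorted descending: 2700, 2300, 1800, 1600, 1600, 1300, 700.
  2700 → container 1 (new)  [load 2700/2900]
  2300 → container 2 (new)  [load 2300/2900]
  1800 → container 3 (new)  [load 1800/2900]
  1600 → container 4 (new)  [load 1600/2900]
  1600 → container 5 (new)  [load 1600/2900]
  1300 → container 4  [load 2900/2900]
  700 → container 3  [load 2500/2900]
5 containers opened.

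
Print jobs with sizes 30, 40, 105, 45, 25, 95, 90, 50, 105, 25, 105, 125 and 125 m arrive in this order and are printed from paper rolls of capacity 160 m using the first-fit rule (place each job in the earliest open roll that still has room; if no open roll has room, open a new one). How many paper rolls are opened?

8

  30 → roll 1 (new)  [load 30/160]
  40 → roll 1  [load 70/160]
  105 → roll 2 (new)  [load 105/160]
  45 → roll 1  [load 115/160]
  25 → roll 1  [load 140/160]
  95 → roll 3 (new)  [load 95/160]
  90 → roll 4 (new)  [load 90/160]
  50 → roll 2  [load 155/160]
  105 → roll 5 (new)  [load 105/160]
  25 → roll 3  [load 120/160]
  105 → roll 6 (new)  [load 105/160]
  125 → roll 7 (new)  [load 125/160]
  125 → roll 8 (new)  [load 125/160]
8 paper rolls opened.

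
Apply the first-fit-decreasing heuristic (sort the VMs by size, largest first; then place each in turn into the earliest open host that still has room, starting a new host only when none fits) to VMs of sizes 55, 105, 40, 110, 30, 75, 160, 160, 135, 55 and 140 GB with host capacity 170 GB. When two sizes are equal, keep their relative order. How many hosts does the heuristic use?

Sorted descending: 160, 160, 140, 135, 110, 105, 75, 55, 55, 40, 30.
  160 → host 1 (new)  [load 160/170]
  160 → host 2 (new)  [load 160/170]
  140 → host 3 (new)  [load 140/170]
  135 → host 4 (new)  [load 135/170]
  110 → host 5 (new)  [load 110/170]
  105 → host 6 (new)  [load 105/170]
  75 → host 7 (new)  [load 75/170]
  55 → host 5  [load 165/170]
  55 → host 6  [load 160/170]
  40 → host 7  [load 115/170]
  30 → host 3  [load 170/170]
7 hosts opened.

7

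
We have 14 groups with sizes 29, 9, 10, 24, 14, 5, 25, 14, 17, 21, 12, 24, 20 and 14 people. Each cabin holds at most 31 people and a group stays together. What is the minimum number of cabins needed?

9

Total = 29 + 25 + 24 + 24 + 21 + 20 + 17 + 14 + 14 + 14 + 12 + 10 + 9 + 5 = 238 people.
Lower bound: ⌈238/31⌉ = 8 cabins.
A packing using 9 cabins:
  cabin 1: 29 = 29
  cabin 2: 25 + 5 = 30
  cabin 3: 24 = 24
  cabin 4: 24 = 24
  cabin 5: 21 + 10 = 31
  cabin 6: 20 + 9 = 29
  cabin 7: 17 + 14 = 31
  cabin 8: 14 + 14 = 28
  cabin 9: 12 = 12
No arrangement into 8 cabins stays within capacity, so 9 is optimal.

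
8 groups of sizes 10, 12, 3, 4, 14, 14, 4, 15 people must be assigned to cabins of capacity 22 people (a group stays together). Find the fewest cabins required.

Total = 15 + 14 + 14 + 12 + 10 + 4 + 4 + 3 = 76 people.
Lower bound: ⌈76/22⌉ = 4 cabins.
A packing using 4 cabins:
  cabin 1: 15 + 4 + 3 = 22
  cabin 2: 14 + 4 = 18
  cabin 3: 14 = 14
  cabin 4: 12 + 10 = 22
This matches the lower bound, so 4 is optimal.

4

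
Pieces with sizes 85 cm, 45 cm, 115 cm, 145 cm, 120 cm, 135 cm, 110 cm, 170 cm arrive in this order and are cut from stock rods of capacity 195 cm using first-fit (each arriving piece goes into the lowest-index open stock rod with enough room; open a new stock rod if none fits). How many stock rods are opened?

  85 → stock rod 1 (new)  [load 85/195]
  45 → stock rod 1  [load 130/195]
  115 → stock rod 2 (new)  [load 115/195]
  145 → stock rod 3 (new)  [load 145/195]
  120 → stock rod 4 (new)  [load 120/195]
  135 → stock rod 5 (new)  [load 135/195]
  110 → stock rod 6 (new)  [load 110/195]
  170 → stock rod 7 (new)  [load 170/195]
7 stock rods opened.

7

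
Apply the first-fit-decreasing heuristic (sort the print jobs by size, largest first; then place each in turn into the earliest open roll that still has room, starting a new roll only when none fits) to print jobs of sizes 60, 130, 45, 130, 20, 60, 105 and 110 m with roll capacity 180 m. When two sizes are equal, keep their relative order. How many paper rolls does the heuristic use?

Sorted descending: 130, 130, 110, 105, 60, 60, 45, 20.
  130 → roll 1 (new)  [load 130/180]
  130 → roll 2 (new)  [load 130/180]
  110 → roll 3 (new)  [load 110/180]
  105 → roll 4 (new)  [load 105/180]
  60 → roll 3  [load 170/180]
  60 → roll 4  [load 165/180]
  45 → roll 1  [load 175/180]
  20 → roll 2  [load 150/180]
4 paper rolls opened.

4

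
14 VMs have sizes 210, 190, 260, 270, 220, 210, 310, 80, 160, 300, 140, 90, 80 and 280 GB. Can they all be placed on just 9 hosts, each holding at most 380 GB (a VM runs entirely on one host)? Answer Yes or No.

A valid assignment using 9 hosts:
  host 1: 310 = 310
  host 2: 300 + 80 = 380
  host 3: 280 + 90 = 370
  host 4: 270 + 80 = 350
  host 5: 260 = 260
  host 6: 220 + 160 = 380
  host 7: 210 + 140 = 350
  host 8: 210 = 210
  host 9: 190 = 190
Every load is within 380 GB, so 9 hosts suffice.

Yes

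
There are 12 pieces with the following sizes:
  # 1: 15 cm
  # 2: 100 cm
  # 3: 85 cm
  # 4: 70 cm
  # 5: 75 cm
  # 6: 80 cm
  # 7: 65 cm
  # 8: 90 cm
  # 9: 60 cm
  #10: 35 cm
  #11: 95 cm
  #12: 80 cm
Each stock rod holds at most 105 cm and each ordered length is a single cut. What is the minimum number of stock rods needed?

Total = 100 + 95 + 90 + 85 + 80 + 80 + 75 + 70 + 65 + 60 + 35 + 15 = 850 cm.
Lower bound: ⌈850/105⌉ = 9 stock rods.
Also, 10 pieces each exceed 105/2 cm, and no two of those can share a stock rod, so at least 10 stock rods are needed.
A packing using 10 stock rods:
  stock rod 1: 100 = 100
  stock rod 2: 95 = 95
  stock rod 3: 90 + 15 = 105
  stock rod 4: 85 = 85
  stock rod 5: 80 = 80
  stock rod 6: 80 = 80
  stock rod 7: 75 = 75
  stock rod 8: 70 + 35 = 105
  stock rod 9: 65 = 65
  stock rod 10: 60 = 60
This matches the lower bound, so 10 is optimal.

10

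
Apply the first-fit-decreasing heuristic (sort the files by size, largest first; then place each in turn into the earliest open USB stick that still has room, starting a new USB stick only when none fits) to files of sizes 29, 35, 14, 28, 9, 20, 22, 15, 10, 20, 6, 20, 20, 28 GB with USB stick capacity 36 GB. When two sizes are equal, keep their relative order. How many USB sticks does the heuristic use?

9

Sorted descending: 35, 29, 28, 28, 22, 20, 20, 20, 20, 15, 14, 10, 9, 6.
  35 → USB stick 1 (new)  [load 35/36]
  29 → USB stick 2 (new)  [load 29/36]
  28 → USB stick 3 (new)  [load 28/36]
  28 → USB stick 4 (new)  [load 28/36]
  22 → USB stick 5 (new)  [load 22/36]
  20 → USB stick 6 (new)  [load 20/36]
  20 → USB stick 7 (new)  [load 20/36]
  20 → USB stick 8 (new)  [load 20/36]
  20 → USB stick 9 (new)  [load 20/36]
  15 → USB stick 6  [load 35/36]
  14 → USB stick 5  [load 36/36]
  10 → USB stick 7  [load 30/36]
  9 → USB stick 8  [load 29/36]
  6 → USB stick 2  [load 35/36]
9 USB sticks opened.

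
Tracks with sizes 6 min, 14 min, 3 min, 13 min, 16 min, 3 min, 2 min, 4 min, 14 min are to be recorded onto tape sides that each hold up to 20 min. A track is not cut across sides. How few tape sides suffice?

Total = 16 + 14 + 14 + 13 + 6 + 4 + 3 + 3 + 2 = 75 min.
Lower bound: ⌈75/20⌉ = 4 tape sides.
A packing using 4 tape sides:
  side 1: 16 + 4 = 20
  side 2: 14 + 6 = 20
  side 3: 14 + 3 + 3 = 20
  side 4: 13 + 2 = 15
This matches the lower bound, so 4 is optimal.

4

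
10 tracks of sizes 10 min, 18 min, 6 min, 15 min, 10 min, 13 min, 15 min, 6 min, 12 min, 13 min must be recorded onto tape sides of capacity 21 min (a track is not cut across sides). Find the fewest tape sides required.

7

Total = 18 + 15 + 15 + 13 + 13 + 12 + 10 + 10 + 6 + 6 = 118 min.
Lower bound: ⌈118/21⌉ = 6 tape sides.
A packing using 7 tape sides:
  side 1: 18 = 18
  side 2: 15 + 6 = 21
  side 3: 15 + 6 = 21
  side 4: 13 = 13
  side 5: 13 = 13
  side 6: 12 = 12
  side 7: 10 + 10 = 20
No arrangement into 6 tape sides stays within capacity, so 7 is optimal.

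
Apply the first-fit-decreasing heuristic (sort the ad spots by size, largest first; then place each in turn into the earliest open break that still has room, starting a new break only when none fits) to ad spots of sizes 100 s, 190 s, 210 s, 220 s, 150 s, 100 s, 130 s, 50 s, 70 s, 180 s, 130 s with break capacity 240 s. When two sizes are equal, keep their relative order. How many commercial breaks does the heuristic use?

7

Sorted descending: 220, 210, 190, 180, 150, 130, 130, 100, 100, 70, 50.
  220 → break 1 (new)  [load 220/240]
  210 → break 2 (new)  [load 210/240]
  190 → break 3 (new)  [load 190/240]
  180 → break 4 (new)  [load 180/240]
  150 → break 5 (new)  [load 150/240]
  130 → break 6 (new)  [load 130/240]
  130 → break 7 (new)  [load 130/240]
  100 → break 6  [load 230/240]
  100 → break 7  [load 230/240]
  70 → break 5  [load 220/240]
  50 → break 3  [load 240/240]
7 commercial breaks opened.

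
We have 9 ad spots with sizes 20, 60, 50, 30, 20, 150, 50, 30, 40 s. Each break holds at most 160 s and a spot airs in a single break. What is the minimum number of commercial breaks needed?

3

Total = 150 + 60 + 50 + 50 + 40 + 30 + 30 + 20 + 20 = 450 s.
Lower bound: ⌈450/160⌉ = 3 commercial breaks.
A packing using 3 commercial breaks:
  break 1: 150 = 150
  break 2: 60 + 50 + 50 = 160
  break 3: 40 + 30 + 30 + 20 + 20 = 140
This matches the lower bound, so 3 is optimal.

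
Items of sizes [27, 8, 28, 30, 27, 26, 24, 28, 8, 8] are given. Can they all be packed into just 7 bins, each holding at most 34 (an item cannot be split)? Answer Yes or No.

No

Total = 214; ⌈214/34⌉ = 7.
The bound of 7 does not rule out 7, but exhaustive search shows no assignment into 7 bins of capacity 34 exists — the minimum is 8.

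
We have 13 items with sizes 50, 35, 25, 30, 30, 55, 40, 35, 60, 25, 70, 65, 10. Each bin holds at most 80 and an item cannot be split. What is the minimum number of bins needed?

8

Total = 70 + 65 + 60 + 55 + 50 + 40 + 35 + 35 + 30 + 30 + 25 + 25 + 10 = 530.
Lower bound: ⌈530/80⌉ = 7 bins.
A packing using 8 bins:
  bin 1: 70 + 10 = 80
  bin 2: 65 = 65
  bin 3: 60 = 60
  bin 4: 55 + 25 = 80
  bin 5: 50 + 30 = 80
  bin 6: 40 + 35 = 75
  bin 7: 35 + 30 = 65
  bin 8: 25 = 25
No arrangement into 7 bins stays within capacity, so 8 is optimal.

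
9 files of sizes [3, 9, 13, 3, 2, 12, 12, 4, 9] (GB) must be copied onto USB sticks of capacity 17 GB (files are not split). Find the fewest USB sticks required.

Total = 13 + 12 + 12 + 9 + 9 + 4 + 3 + 3 + 2 = 67 GB.
Lower bound: ⌈67/17⌉ = 4 USB sticks.
Also, 5 files each exceed 17/2 GB, and no two of those can share a USB stick, so at least 5 USB sticks are needed.
A packing using 5 USB sticks:
  USB stick 1: 13 + 4 = 17
  USB stick 2: 12 + 3 + 2 = 17
  USB stick 3: 12 + 3 = 15
  USB stick 4: 9 = 9
  USB stick 5: 9 = 9
This matches the lower bound, so 5 is optimal.

5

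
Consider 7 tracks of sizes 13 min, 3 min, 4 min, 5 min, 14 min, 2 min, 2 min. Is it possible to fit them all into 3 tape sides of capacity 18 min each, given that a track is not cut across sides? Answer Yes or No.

Yes

A valid assignment using 3 tape sides:
  side 1: 14 + 4 = 18
  side 2: 13 + 5 = 18
  side 3: 3 + 2 + 2 = 7
Every load is within 18 min, so 3 tape sides suffice.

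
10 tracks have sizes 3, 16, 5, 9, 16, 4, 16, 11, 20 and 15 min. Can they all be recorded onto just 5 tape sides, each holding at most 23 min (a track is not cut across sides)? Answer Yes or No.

Total = 115 min; ⌈115/23⌉ = 5.
The bound of 5 does not rule out 5, but exhaustive search shows no assignment into 5 tape sides of capacity 23 min exists — the minimum is 6.

No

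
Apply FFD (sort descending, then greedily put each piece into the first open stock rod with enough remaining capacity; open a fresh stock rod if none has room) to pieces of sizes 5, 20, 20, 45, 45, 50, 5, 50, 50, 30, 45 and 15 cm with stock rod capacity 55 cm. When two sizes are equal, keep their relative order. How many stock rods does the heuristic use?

Sorted descending: 50, 50, 50, 45, 45, 45, 30, 20, 20, 15, 5, 5.
  50 → stock rod 1 (new)  [load 50/55]
  50 → stock rod 2 (new)  [load 50/55]
  50 → stock rod 3 (new)  [load 50/55]
  45 → stock rod 4 (new)  [load 45/55]
  45 → stock rod 5 (new)  [load 45/55]
  45 → stock rod 6 (new)  [load 45/55]
  30 → stock rod 7 (new)  [load 30/55]
  20 → stock rod 7  [load 50/55]
  20 → stock rod 8 (new)  [load 20/55]
  15 → stock rod 8  [load 35/55]
  5 → stock rod 1  [load 55/55]
  5 → stock rod 2  [load 55/55]
8 stock rods opened.

8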